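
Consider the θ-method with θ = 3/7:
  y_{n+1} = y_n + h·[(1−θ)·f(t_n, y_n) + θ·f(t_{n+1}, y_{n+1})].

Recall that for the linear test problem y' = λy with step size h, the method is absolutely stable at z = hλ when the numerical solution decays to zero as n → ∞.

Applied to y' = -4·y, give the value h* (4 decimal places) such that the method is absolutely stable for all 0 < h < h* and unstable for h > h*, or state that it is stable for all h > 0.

With y'=λy (z=hλ):
  y_{n+1} = y_n + z·[4/7·y_n + 3/7·y_{n+1}] ⇒ (1 − 3/7z)y_{n+1} = (1 + 4/7z)y_n
  Hence R(z) = (1 + 4/7z)/(1 − 3/7z).

Solve |R(x)|<1 on ℝ⁻.
x=-1.55: |R|=0.0687
R=−1: 1+4/7x = −1+3/7x ⇒ -1/7x=2 ⇒ x=2/(-1/7)=-14.0000
Confirm numerically:
  x=-11.956: |R|=0.95232 <1
  x=-11.345: |R|=0.93530 <1
  x=-8.921: |R|=0.84957 <1
  x=-14.547: |R|=1.01080 >1
  x=-14.434: |R|=1.00863 >1
  x=-14.154: |R|=1.00311 >1
Interval (-14.0000, 0).

(-14.0000,0); λ=-4 ⇒ h* = (14)/4 = 3.5000.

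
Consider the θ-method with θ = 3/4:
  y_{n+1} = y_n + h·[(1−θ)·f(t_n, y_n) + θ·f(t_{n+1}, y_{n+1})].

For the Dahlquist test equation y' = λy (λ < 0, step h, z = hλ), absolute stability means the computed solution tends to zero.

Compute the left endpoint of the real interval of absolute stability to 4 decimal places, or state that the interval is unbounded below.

On y'=λy, z=hλ:
  y_{n+1} = y_n + z·[1/4·y_n + 3/4·y_{n+1}] ⇒ (1 − 3/4z)y_{n+1} = (1 + 1/4z)y_n
  ⇒ R(z) = (1 + 1/4z)/(1 − 3/4z).

Boundary: |R(x)|=1, x<0.
x=-0.71: |R|=0.5367
x=-2: |R|=0.2000
x=-10: |R|=0.1765
x=-100: |R|=0.3158
θ=3/4≥1/2 ⇒ |1+1/4x|<|1−3/4x| ∀x<0 ⇒ unbounded interval.

unbounded; (−∞, 0).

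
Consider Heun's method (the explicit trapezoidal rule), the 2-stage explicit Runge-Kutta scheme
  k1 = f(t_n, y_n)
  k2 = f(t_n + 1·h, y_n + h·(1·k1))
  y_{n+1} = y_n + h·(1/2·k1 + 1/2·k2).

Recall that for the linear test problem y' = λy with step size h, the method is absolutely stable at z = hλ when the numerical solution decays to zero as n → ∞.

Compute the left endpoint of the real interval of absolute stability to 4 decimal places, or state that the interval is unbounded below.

z* = -2.0000.

Set f=λy, z=hλ:
  order 2, 2-stage ⇒ R(z)=1+z+z^2/2
  (e.g. R(-1.07)=0.50245, |R|=0.50245)

Find x<0 with |R(x)|<1.
x=-1.07: |R|=0.5025
|R(-2.38)|=1.4522 |R(-2.01)|=1.0100 |R(-0.8)|=0.5200
Bisect:
  x_lo=-2.6297 |R|=1.8279  x_hi=-0.3787 |R|=0.6930
  mid=-1.50417 |R|=0.62709 →hi
  mid=-2.06693 |R|=1.06917 →lo
  mid=-1.78555 |R|=0.80854 →hi
  mid=-1.92624 |R|=0.92896 →hi
  mid=-1.99658 |R|=0.99659 →hi
  mid=-2.03176 |R|=1.03226 →lo
  mid=-2.01417 |R|=1.01427 →lo
  mid=-2.00538 |R|=1.00539 →lo
  mid=-2.00098 |R|=1.00098 →lo
  mid=-1.99878 |R|=0.99878 →hi
  ...
  [-2.00002,-1.99988] ⇒ x*=-2.0000
So |R|<1 on (-2.0000, 0).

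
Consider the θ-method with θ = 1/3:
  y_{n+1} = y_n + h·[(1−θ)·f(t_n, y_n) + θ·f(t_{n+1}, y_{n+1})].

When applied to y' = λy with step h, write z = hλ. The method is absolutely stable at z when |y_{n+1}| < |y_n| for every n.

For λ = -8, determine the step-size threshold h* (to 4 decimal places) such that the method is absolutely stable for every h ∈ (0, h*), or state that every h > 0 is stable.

On y'=λy, z=hλ:
  y_{n+1} = y_n + z·[2/3·y_n + 1/3·y_{n+1}] ⇒ (1 − 1/3z)y_{n+1} = (1 + 2/3z)y_n
  so R(z) = (1 + 2/3z)/(1 − 1/3z).

Boundary: |R(x)|=1, x<0.
x=-1.11: |R|=0.1898
R=−1: 1+2/3x = −1+1/3x ⇒ -1/3x=2 ⇒ x=2/(-1/3)=-6.0000
Confirm numerically:
  x=-4.087: |R|=0.73007 <1
  x=-4.013: |R|=0.71667 <1
  x=-3.325: |R|=0.57708 <1
  x=-6.500: |R|=1.05263 >1
  x=-6.459: |R|=1.04853 >1
Interval (-6.0000, 0).

(-6.0000,0); λ=-8 ⇒ h* = (6)/8 = 0.7500.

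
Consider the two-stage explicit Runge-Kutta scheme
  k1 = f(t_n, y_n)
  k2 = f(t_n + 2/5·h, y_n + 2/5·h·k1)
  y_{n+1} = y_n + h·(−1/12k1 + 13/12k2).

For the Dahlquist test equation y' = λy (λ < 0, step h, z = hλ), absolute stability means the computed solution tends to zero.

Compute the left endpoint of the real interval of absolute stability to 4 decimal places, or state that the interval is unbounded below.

z* = -2.3077.

With y'=λy (z=hλ):
  k1=λy_n ⇒ h·k1=z·y_n;  k2=λ(1+2/5z)y_n ⇒ h·k2=z(1+2/5z)y_n
  y_{n+1}/y_n = 1 − 1/12z + 13/12z(1+2/5z) = 1 + z + 13/30z²
  R(z) = 1 + z + 13/30z².

Need |R(x)|<1, x<0.
x=-1.7: |R|=0.5523
R=1: x+13/30x²=0 ⇒ x=−30/13=-2.3077; min R=1−1/(4·13/30)=0.4231>−1
Confirm numerically:
  x=-2.233: |R|=0.92773 <1
  x=-1.812: |R|=0.61078 <1
  x=-1.374: |R|=0.44408 <1
  x=-2.707: |R|=1.46840 >1
  x=-2.342: |R|=1.03482 >1
So |R|<1 on (-2.3077, 0).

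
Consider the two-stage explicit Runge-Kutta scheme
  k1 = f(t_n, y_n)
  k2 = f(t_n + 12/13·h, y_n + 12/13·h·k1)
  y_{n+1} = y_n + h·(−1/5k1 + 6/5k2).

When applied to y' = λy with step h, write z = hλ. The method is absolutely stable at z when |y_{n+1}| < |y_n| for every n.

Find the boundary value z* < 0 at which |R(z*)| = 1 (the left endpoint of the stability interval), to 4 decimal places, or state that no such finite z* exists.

Set f=λy, z=hλ:
  k1=λy_n ⇒ h·k1=z·y_n;  k2=λ(1+12/13z)y_n ⇒ h·k2=z(1+12/13z)y_n
  y_{n+1}/y_n = 1 − 1/5z + 6/5z(1+12/13z) = 1 + z + 72/65z²
  R(z) = 1 + z + 72/65z².

Need |R(x)|<1, x<0.
x=-1.78: |R|=2.7296
R=1: x+72/65x²=0 ⇒ x=−65/72=-0.9028; min R=1−1/(4·72/65)=0.7743>−1
Confirm numerically:
  x=-0.494: |R|=0.77632 <1
  x=-0.483: |R|=0.77541 <1
  x=-0.477: |R|=0.77503 <1
  x=-0.459: |R|=0.77437 <1
  x=-1.441: |R|=1.85910 >1
  x=-1.285: |R|=1.54405 >1
Interval (-0.9028, 0).

left endpoint -0.9028.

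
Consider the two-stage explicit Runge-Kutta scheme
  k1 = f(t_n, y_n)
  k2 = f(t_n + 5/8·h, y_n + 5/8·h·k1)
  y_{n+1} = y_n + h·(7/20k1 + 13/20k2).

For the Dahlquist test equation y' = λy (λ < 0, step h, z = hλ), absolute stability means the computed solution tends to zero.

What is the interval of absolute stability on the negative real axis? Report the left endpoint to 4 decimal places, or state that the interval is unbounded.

z∈(-2.4615,0).

With y'=λy (z=hλ):
  k1=λy_n ⇒ h·k1=z·y_n;  k2=λ(1+5/8z)y_n ⇒ h·k2=z(1+5/8z)y_n
  y_{n+1}/y_n = 1 + 7/20z + 13/20z(1+5/8z) = 1 + z + 13/32z²
  so R(z) = 1 + z + 13/32z².

Find x<0 with |R(x)|<1.
x=-0.34: |R|=0.7070
R=1: x+13/32x²=0 ⇒ x=−32/13=-2.4615; min R=1−1/(4·13/32)=0.3846>−1
Confirm numerically:
  x=-2.305: |R|=0.85342 <1
  x=-2.148: |R|=0.72640 <1
  x=-1.941: |R|=0.58954 <1
  x=-1.579: |R|=0.43388 <1
  x=-2.969: |R|=1.61208 >1
  x=-2.920: |R|=1.54385 >1
  x=-2.798: |R|=1.38245 >1
So |R|<1 on (-2.4615, 0).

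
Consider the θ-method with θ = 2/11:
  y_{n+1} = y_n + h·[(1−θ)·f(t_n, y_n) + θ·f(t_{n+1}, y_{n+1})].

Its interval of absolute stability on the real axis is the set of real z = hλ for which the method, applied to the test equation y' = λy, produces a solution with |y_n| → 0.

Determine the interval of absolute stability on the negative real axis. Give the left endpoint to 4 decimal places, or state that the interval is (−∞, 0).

With y'=λy (z=hλ):
  y_{n+1} = y_n + z·[9/11·y_n + 2/11·y_{n+1}] ⇒ (1 − 2/11z)y_{n+1} = (1 + 9/11z)y_n
  ⇒ R(z) = (1 + 9/11z)/(1 − 2/11z).

Boundary: |R(x)|=1, x<0.
x=-1.12: |R|=0.0695
R=−1: 1+9/11x = −1+2/11x ⇒ -7/11x=2 ⇒ x=2/(-7/11)=-3.1429
Confirm numerically:
  x=-2.957: |R|=0.92308 <1
  x=-2.414: |R|=0.67766 <1
  x=-1.945: |R|=0.43687 <1
  x=-3.656: |R|=1.19616 >1
  x=-3.607: |R|=1.17838 >1
  x=-3.485: |R|=1.13328 >1
Interval (-3.1429, 0).

(-3.1429, 0).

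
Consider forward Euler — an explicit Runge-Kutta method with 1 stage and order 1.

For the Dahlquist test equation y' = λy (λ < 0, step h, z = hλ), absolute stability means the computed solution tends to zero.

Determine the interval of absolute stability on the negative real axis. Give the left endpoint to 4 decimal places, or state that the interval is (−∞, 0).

Test eqn y'=λy, z=hλ:
  order 1, 1-stage ⇒ R(z)=1+z
  (e.g. R(-1.69)=-0.69000, |R|=0.69000)

Need |R(x)|<1, x<0.
x=-1.69: |R|=0.6900
|R(-2.11)|=1.1100 |R(-0.64)|=0.3600 |R(-0.61)|=0.3900
Bisect:
  x_lo=-2.8373 |R|=1.8373  x_hi=-0.3426 |R|=0.6574
  mid=-1.58996 |R|=0.58996 →hi
  mid=-2.21365 |R|=1.21365 →lo
  mid=-1.90181 |R|=0.90181 →hi
  mid=-2.05773 |R|=1.05773 →lo
  mid=-1.97977 |R|=0.97977 →hi
  mid=-2.01875 |R|=1.01875 →lo
  mid=-1.99926 |R|=0.99926 →hi
  mid=-2.00900 |R|=1.00900 →lo
  ...
  [-2.00002,-1.99987] ⇒ x*=-2.0000
Stable set (-2.0000, 0).

(-2.0000, 0).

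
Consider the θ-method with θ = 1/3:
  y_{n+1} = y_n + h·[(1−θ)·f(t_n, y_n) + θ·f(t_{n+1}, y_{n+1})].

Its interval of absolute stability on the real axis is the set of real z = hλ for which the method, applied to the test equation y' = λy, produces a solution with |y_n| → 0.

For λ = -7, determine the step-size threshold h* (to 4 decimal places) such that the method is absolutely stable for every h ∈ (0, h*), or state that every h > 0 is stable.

On y'=λy, z=hλ:
  y_{n+1} = y_n + z·[2/3·y_n + 1/3·y_{n+1}] ⇒ (1 − 1/3z)y_{n+1} = (1 + 2/3z)y_n
  ⇒ R(z) = (1 + 2/3z)/(1 − 1/3z).

Need |R(x)|<1, x<0.
x=-0.76: |R|=0.3936
R=−1: 1+2/3x = −1+1/3x ⇒ -1/3x=2 ⇒ x=2/(-1/3)=-6.0000
Confirm numerically:
  x=-4.915: |R|=0.86292 <1
  x=-4.843: |R|=0.85248 <1
  x=-4.721: |R|=0.83435 <1
  x=-3.369: |R|=0.58691 <1
  x=-6.543: |R|=1.05690 >1
  x=-6.103: |R|=1.01131 >1
Stable set (-6.0000, 0).

(-6.0000,0); λ=-7 ⇒ h* = (6)/7 = 0.8571.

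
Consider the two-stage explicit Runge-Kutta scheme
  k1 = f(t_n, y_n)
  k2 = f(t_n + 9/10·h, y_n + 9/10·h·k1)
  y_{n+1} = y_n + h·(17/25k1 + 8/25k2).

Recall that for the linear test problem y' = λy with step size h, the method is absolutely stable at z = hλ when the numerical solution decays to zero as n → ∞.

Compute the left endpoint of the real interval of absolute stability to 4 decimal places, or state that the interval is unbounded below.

With y'=λy (z=hλ):
  k1=λy_n ⇒ h·k1=z·y_n;  k2=λ(1+9/10z)y_n ⇒ h·k2=z(1+9/10z)y_n
  y_{n+1}/y_n = 1 + 17/25z + 8/25z(1+9/10z) = 1 + z + 36/125z²
  so R(z) = 1 + z + 36/125z².

Need |R(x)|<1, x<0.
x=-1.53: |R|=0.1442
R=1: x+36/125x²=0 ⇒ x=−125/36=-3.4722; min R=1−1/(4·36/125)=0.1319>−1
Confirm numerically:
  x=-2.395: |R|=0.25698 <1
  x=-1.792: |R|=0.13284 <1
  x=-1.786: |R|=0.13266 <1
  x=-1.551: |R|=0.14181 <1
  x=-4.071: |R|=1.70204 >1
  x=-4.030: |R|=1.64738 >1
Stable set (-3.4722, 0).

z* = -3.4722.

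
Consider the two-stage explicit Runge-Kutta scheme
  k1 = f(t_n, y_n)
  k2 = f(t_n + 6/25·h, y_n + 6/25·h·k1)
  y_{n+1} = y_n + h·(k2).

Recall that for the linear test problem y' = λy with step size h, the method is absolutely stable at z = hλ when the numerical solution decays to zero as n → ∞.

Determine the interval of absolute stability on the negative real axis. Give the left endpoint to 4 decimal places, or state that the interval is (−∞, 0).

Set f=λy, z=hλ:
  k1=λy_n ⇒ h·k1=z·y_n;  k2=λ(1+6/25z)y_n ⇒ h·k2=z(1+6/25z)y_n
  y_{n+1}/y_n = 1 + z(1+6/25z) = 1 + z + 6/25z²
  ⇒ R(z) = 1 + z + 6/25z².

Find x<0 with |R(x)|<1.
x=-0.79: |R|=0.3598
R=1: x+6/25x²=0 ⇒ x=−25/6=-4.1667; min R=1−1/(4·6/25)=-0.0417>−1
Confirm numerically:
  x=-2.903: |R|=0.11958 <1
  x=-2.878: |R|=0.10989 <1
  x=-2.190: |R|=0.03894 <1
  x=-2.131: |R|=0.04112 <1
  x=-4.595: |R|=1.47237 >1
  x=-4.201: |R|=1.03462 >1
Interval (-4.1667, 0).

z∈(-4.1667,0).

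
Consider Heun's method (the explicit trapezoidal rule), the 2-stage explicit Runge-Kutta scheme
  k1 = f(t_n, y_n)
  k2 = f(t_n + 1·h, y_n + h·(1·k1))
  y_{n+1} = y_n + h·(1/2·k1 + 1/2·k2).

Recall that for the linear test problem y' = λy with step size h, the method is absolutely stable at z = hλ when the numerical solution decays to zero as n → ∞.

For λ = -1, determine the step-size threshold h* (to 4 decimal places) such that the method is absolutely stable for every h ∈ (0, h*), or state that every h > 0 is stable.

With y'=λy (z=hλ):
  order 2, 2-stage ⇒ R(z)=1+z+z^2/2
  (e.g. R(-0.85)=0.51125, |R|=0.51125)

Need |R(x)|<1, x<0.
x=-0.85: |R|=0.5112
|R(-1.88)|=0.8872 |R(-1.25)|=0.5312 |R(-0.89)|=0.5061
Bisect:
  x_lo=-2.8889 |R|=2.2839  x_hi=-0.1922 |R|=0.8263
  mid=-1.54053 |R|=0.64609 →hi
  mid=-2.21470 |R|=1.23775 →lo
  mid=-1.87762 |R|=0.88511 →hi
  mid=-2.04616 |R|=1.04722 →lo
  mid=-1.96189 |R|=0.96261 →hi
  mid=-2.00402 |R|=1.00403 →lo
  mid=-1.98296 |R|=0.98310 →hi
  mid=-1.99349 |R|=0.99351 →hi
  ...
  [-2.00007,-1.99991] ⇒ x*=-2.0000
Stable set (-2.0000, 0).

(-2.0000,0); λ=-1 ⇒ h* = 2.0000.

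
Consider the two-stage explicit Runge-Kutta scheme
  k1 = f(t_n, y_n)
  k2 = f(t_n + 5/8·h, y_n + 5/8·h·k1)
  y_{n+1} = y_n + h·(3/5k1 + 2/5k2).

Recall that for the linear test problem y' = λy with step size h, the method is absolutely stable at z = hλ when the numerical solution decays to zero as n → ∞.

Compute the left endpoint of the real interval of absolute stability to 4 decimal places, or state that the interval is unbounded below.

With y'=λy (z=hλ):
  k1=λy_n ⇒ h·k1=z·y_n;  k2=λ(1+5/8z)y_n ⇒ h·k2=z(1+5/8z)y_n
  y_{n+1}/y_n = 1 + 3/5z + 2/5z(1+5/8z) = 1 + z + 1/4z²
  R(z) = 1 + z + 1/4z².

Boundary: |R(x)|=1, x<0.
x=-0.7: |R|=0.4225
R=1: x+1/4x²=0 ⇒ x=−4=-4.0000; min R=1−1/(4·1/4)=0.0000>−1
Confirm numerically:
  x=-3.547: |R|=0.59830 <1
  x=-2.194: |R|=0.00941 <1
  x=-1.632: |R|=0.03386 <1
  x=-4.545: |R|=1.61926 >1
  x=-4.042: |R|=1.04244 >1
  x=-4.037: |R|=1.03734 >1
So |R|<1 on (-4.0000, 0).

z* = -4.0000.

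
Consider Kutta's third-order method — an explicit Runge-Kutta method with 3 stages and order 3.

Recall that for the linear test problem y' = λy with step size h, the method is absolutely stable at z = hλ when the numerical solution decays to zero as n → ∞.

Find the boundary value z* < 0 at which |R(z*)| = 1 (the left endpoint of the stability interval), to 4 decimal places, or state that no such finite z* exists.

z* = -2.5127.

Test eqn y'=λy, z=hλ:
  order 3, 3-stage ⇒ R(z)=1+z+z^2/2+z^3/6
  (e.g. R(-1.12)=0.27305, |R|=0.27305)

Boundary: |R(x)|=1, x<0.
x=-1.12: |R|=0.2730
|R(-2.78)|=1.4966 |R(-0.68)|=0.4988 |R(-0.6)|=0.5440
Bisect:
  x_lo=-3.3481 |R|=2.9985  x_hi=-0.3442 |R|=0.7082
  mid=-1.84616 |R|=0.19072 →hi
  mid=-2.59713 |R|=1.14424 →lo
  mid=-2.22165 |R|=0.58136 →hi
  mid=-2.40939 |R|=0.83796 →hi
  mid=-2.50326 |R|=0.98448 →hi
  mid=-2.55020 |R|=1.06265 →lo
  mid=-2.52673 |R|=1.02314 →lo
  ...
  [-2.51280,-2.51261] ⇒ x*=-2.5127
Stable set (-2.5127, 0).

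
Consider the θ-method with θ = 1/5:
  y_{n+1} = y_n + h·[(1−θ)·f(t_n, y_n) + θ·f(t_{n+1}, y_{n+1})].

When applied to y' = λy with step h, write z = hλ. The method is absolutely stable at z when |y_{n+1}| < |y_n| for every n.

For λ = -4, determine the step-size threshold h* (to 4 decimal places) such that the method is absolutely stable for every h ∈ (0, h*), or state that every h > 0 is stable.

Set f=λy, z=hλ:
  y_{n+1} = y_n + z·[4/5·y_n + 1/5·y_{n+1}] ⇒ (1 − 1/5z)y_{n+1} = (1 + 4/5z)y_n
  so R(z) = (1 + 4/5z)/(1 − 1/5z).

Solve |R(x)|<1 on ℝ⁻.
x=-1.25: |R|=0.0000
R=−1: 1+4/5x = −1+1/5x ⇒ -3/5x=2 ⇒ x=2/(-3/5)=-3.3333
Confirm numerically:
  x=-3.027: |R|=0.88551 <1
  x=-3.021: |R|=0.88318 <1
  x=-2.173: |R|=0.51471 <1
  x=-3.821: |R|=1.16585 >1
  x=-3.598: |R|=1.09235 >1
  x=-3.372: |R|=1.01386 >1
Interval (-3.3333, 0).

(-3.3333,0); λ=-4 ⇒ h* = (10/3)/4 = 0.8333.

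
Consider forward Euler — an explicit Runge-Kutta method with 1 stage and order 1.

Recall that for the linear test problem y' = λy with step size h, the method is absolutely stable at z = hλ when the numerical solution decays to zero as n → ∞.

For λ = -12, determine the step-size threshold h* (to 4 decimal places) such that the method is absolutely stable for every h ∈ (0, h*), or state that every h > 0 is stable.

(-2.0000,0); λ=-12 ⇒ h* = 0.1667.

Set f=λy, z=hλ:
  order 1, 1-stage ⇒ R(z)=1+z
  (e.g. R(-1.2)=-0.20000, |R|=0.20000)

Solve |R(x)|<1 on ℝ⁻.
x=-1.2: |R|=0.2000
|R(-2.39)|=1.3900 |R(-1.48)|=0.4800 |R(-1.29)|=0.2900
Bisect:
  x_lo=-2.4473 |R|=1.4473  x_hi=-0.0532 |R|=0.9468
  mid=-1.25028 |R|=0.25028 →hi
  mid=-1.84880 |R|=0.84880 →hi
  mid=-2.14806 |R|=1.14806 →lo
  mid=-1.99843 |R|=0.99843 →hi
  mid=-2.07325 |R|=1.07325 →lo
  mid=-2.03584 |R|=1.03584 →lo
  mid=-2.01714 |R|=1.01714 →lo
  ...
  [-2.00004,-1.99989] ⇒ x*=-2.0000
Stable set (-2.0000, 0).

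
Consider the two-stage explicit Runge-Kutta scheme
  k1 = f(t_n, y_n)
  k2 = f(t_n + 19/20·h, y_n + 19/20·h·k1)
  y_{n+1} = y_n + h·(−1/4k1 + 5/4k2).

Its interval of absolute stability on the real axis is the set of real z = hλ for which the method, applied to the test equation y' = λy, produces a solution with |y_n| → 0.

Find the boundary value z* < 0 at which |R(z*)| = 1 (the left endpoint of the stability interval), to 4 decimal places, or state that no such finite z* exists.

Set f=λy, z=hλ:
  k1=λy_n ⇒ h·k1=z·y_n;  k2=λ(1+19/20z)y_n ⇒ h·k2=z(1+19/20z)y_n
  y_{n+1}/y_n = 1 − 1/4z + 5/4z(1+19/20z) = 1 + z + 19/16z²
  Hence R(z) = 1 + z + 19/16z².

Need |R(x)|<1, x<0.
x=-0.88: |R|=1.0396
R=1: x+19/16x²=0 ⇒ x=−16/19=-0.8421; min R=1−1/(4·19/16)=0.7895>−1
Confirm numerically:
  x=-0.654: |R|=0.85391 <1
  x=-0.640: |R|=0.84640 <1
  x=-0.360: |R|=0.79390 <1
  x=-1.019: |R|=1.21405 >1
  x=-0.920: |R|=1.08510 >1
Stable set (-0.8421, 0).

z* = -0.8421.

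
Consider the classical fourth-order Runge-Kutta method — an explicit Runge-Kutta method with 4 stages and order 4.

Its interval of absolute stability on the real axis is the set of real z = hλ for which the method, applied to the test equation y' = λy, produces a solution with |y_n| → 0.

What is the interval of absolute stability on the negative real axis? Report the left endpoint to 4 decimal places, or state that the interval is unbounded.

Set f=λy, z=hλ:
  order 4, 4-stage ⇒ R(z)=1+z+z^2/2+z^3/6+z^4/24
  (e.g. R(-0.47)=0.62518, |R|=0.62518)

Boundary: |R(x)|=1, x<0.
x=-0.47: |R|=0.6252
|R(-2.61)|=0.7663 |R(-1.67)|=0.2723 |R(-1.07)|=0.3529
Bisect:
  x_lo=-3.2558 |R|=1.9741  x_hi=-0.1210 |R|=0.8860
  mid=-1.68840 |R|=0.27336 →hi
  mid=-2.47209 |R|=0.62174 →hi
  mid=-2.86394 |R|=1.12519 →lo
  mid=-2.66801 |R|=0.83711 →hi
  mid=-2.76598 |R|=0.97126 →hi
  mid=-2.81496 |R|=1.04565 →lo
  mid=-2.79047 |R|=1.00783 →lo
  mid=-2.77822 |R|=0.98939 →hi
  mid=-2.78434 |R|=0.99857 →hi
  ...
  [-2.78530,-2.78511] ⇒ x*=-2.7853
Stable set (-2.7853, 0).

z∈(-2.7853,0).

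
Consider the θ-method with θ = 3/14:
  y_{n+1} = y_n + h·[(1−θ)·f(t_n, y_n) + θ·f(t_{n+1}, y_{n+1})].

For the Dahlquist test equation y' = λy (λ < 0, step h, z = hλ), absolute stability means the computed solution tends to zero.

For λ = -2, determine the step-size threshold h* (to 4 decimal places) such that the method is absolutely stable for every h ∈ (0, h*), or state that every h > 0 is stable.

With y'=λy (z=hλ):
  y_{n+1} = y_n + z·[11/14·y_n + 3/14·y_{n+1}] ⇒ (1 − 3/14z)y_{n+1} = (1 + 11/14z)y_n
  so R(z) = (1 + 11/14z)/(1 − 3/14z).

Need |R(x)|<1, x<0.
x=-1.23: |R|=0.0266
R=−1: 1+11/14x = −1+3/14x ⇒ -4/7x=2 ⇒ x=2/(-4/7)=-3.5000
Confirm numerically:
  x=-3.037: |R|=0.83973 <1
  x=-2.139: |R|=0.46672 <1
  x=-2.040: |R|=0.41948 <1
  x=-1.945: |R|=0.37283 <1
  x=-4.081: |R|=1.17711 >1
  x=-3.795: |R|=1.09297 >1
  x=-3.584: |R|=1.02715 >1
So |R|<1 on (-3.5000, 0).

(-3.5000,0); λ=-2 ⇒ h* = (7/2)/2 = 1.7500.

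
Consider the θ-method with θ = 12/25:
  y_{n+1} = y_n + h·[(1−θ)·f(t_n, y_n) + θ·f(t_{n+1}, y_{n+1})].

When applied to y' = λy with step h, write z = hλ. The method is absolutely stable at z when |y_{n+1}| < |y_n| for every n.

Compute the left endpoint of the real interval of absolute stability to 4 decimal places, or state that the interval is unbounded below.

Set f=λy, z=hλ:
  y_{n+1} = y_n + z·[13/25·y_n + 12/25·y_{n+1}] ⇒ (1 − 12/25z)y_{n+1} = (1 + 13/25z)y_n
  R(z) = (1 + 13/25z)/(1 − 12/25z).

Find x<0 with |R(x)|<1.
x=-0.52: |R|=0.5839
R=−1: 1+13/25x = −1+12/25x ⇒ -1/25x=2 ⇒ x=2/(-1/25)=-50.0000
Confirm numerically:
  x=-42.671: |R|=0.98635 <1
  x=-42.458: |R|=0.98589 <1
  x=-22.075: |R|=0.90367 <1
  x=-50.515: |R|=1.00082 >1
  x=-50.364: |R|=1.00058 >1
Stable set (-50.0000, 0).

z* = -50.0000.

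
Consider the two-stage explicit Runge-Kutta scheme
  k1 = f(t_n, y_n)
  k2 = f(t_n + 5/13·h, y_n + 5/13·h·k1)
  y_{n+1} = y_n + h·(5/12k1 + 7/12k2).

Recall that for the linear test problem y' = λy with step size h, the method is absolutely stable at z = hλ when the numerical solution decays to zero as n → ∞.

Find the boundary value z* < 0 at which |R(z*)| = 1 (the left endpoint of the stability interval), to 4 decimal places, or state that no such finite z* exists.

z* = -4.4571.

Test eqn y'=λy, z=hλ:
  k1=λy_n ⇒ h·k1=z·y_n;  k2=λ(1+5/13z)y_n ⇒ h·k2=z(1+5/13z)y_n
  y_{n+1}/y_n = 1 + 5/12z + 7/12z(1+5/13z) = 1 + z + 35/156z²
  Hence R(z) = 1 + z + 35/156z².

Boundary: |R(x)|=1, x<0.
x=-1.34: |R|=0.0629
R=1: x+35/156x²=0 ⇒ x=−156/35=-4.4571; min R=1−1/(4·35/156)=-0.1143>−1
Confirm numerically:
  x=-4.173: |R|=0.73397 <1
  x=-2.740: |R|=0.05560 <1
  x=-2.382: |R|=0.10900 <1
  x=-4.868: |R|=1.44873 >1
  x=-4.648: |R|=1.19903 >1
Interval (-4.4571, 0).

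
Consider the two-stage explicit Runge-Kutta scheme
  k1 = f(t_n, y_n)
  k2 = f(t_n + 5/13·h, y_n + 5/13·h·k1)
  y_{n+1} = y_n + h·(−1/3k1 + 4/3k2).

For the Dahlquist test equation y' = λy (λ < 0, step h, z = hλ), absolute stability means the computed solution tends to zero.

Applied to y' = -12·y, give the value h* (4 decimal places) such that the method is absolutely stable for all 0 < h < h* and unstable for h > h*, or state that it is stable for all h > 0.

(-1.9500,0); λ=-12 ⇒ h* = (39/20)/12 = 0.1625.

With y'=λy (z=hλ):
  k1=λy_n ⇒ h·k1=z·y_n;  k2=λ(1+5/13z)y_n ⇒ h·k2=z(1+5/13z)y_n
  y_{n+1}/y_n = 1 − 1/3z + 4/3z(1+5/13z) = 1 + z + 20/39z²
  ⇒ R(z) = 1 + z + 20/39z².

Find x<0 with |R(x)|<1.
x=-1.06: |R|=0.5162
R=1: x+20/39x²=0 ⇒ x=−39/20=-1.9500; min R=1−1/(4·20/39)=0.5125>−1
Confirm numerically:
  x=-1.643: |R|=0.74133 <1
  x=-1.153: |R|=0.52875 <1
  x=-0.830: |R|=0.52328 <1
  x=-2.351: |R|=1.48346 >1
  x=-2.239: |R|=1.33183 >1
  x=-2.228: |R|=1.31763 >1
Stable set (-1.9500, 0).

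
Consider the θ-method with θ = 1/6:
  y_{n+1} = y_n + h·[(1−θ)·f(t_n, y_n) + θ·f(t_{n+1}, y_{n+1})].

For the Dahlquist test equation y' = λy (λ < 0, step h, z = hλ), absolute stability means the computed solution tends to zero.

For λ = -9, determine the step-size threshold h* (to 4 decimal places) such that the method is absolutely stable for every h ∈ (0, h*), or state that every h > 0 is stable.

Set f=λy, z=hλ:
  y_{n+1} = y_n + z·[5/6·y_n + 1/6·y_{n+1}] ⇒ (1 − 1/6z)y_{n+1} = (1 + 5/6z)y_n
  R(z) = (1 + 5/6z)/(1 − 1/6z).

Solve |R(x)|<1 on ℝ⁻.
x=-0.84: |R|=0.2632
R=−1: 1+5/6x = −1+1/6x ⇒ -2/3x=2 ⇒ x=2/(-2/3)=-3.0000
Confirm numerically:
  x=-2.626: |R|=0.82657 <1
  x=-2.431: |R|=0.73004 <1
  x=-2.411: |R|=0.71989 <1
  x=-1.284: |R|=0.05766 <1
  x=-3.239: |R|=1.10347 >1
  x=-3.129: |R|=1.05652 >1
  x=-3.081: |R|=1.03568 >1
So |R|<1 on (-3.0000, 0).

(-3.0000,0); λ=-9 ⇒ h* = (3)/9 = 0.3333.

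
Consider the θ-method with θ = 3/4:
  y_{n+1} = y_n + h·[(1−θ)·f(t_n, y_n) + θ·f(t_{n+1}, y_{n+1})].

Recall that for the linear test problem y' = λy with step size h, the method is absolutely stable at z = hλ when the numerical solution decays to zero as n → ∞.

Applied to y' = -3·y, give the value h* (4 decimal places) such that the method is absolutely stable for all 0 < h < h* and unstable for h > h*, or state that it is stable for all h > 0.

On y'=λy, z=hλ:
  y_{n+1} = y_n + z·[1/4·y_n + 3/4·y_{n+1}] ⇒ (1 − 3/4z)y_{n+1} = (1 + 1/4z)y_n
  so R(z) = (1 + 1/4z)/(1 − 3/4z).

Need |R(x)|<1, x<0.
x=-1.01: |R|=0.4253
x=-2: |R|=0.2000
x=-10: |R|=0.1765
x=-100: |R|=0.3158
θ=3/4≥1/2 ⇒ |1+1/4x|<|1−3/4x| ∀x<0 ⇒ stable on all of ℝ⁻.

(−∞, 0) — no finite endpoint. Any h>0 works for λ=-3.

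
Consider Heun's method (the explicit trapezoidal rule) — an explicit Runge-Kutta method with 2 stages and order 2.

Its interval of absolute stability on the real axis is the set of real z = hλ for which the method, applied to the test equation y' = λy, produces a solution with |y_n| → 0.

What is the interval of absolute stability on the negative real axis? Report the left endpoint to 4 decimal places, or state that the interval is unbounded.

z∈(-2.0000,0).

Set f=λy, z=hλ:
  order 2, 2-stage ⇒ R(z)=1+z+z^2/2
  (e.g. R(-0.88)=0.50720, |R|=0.50720)

Solve |R(x)|<1 on ℝ⁻.
x=-0.88: |R|=0.5072
|R(-2.11)|=1.1160 |R(-1.88)|=0.8872 |R(-0.89)|=0.5061
Bisect:
  x_lo=-2.5499 |R|=1.7011  x_hi=-0.1577 |R|=0.8548
  mid=-1.35378 |R|=0.56258 →hi
  mid=-1.95184 |R|=0.95300 →hi
  mid=-2.25087 |R|=1.28234 →lo
  mid=-2.10136 |R|=1.10649 →lo
  mid=-2.02660 |R|=1.02695 →lo
  mid=-1.98922 |R|=0.98928 →hi
  mid=-2.00791 |R|=1.00794 →lo
  ...
  [-2.00002,-1.99988] ⇒ x*=-2.0000
So |R|<1 on (-2.0000, 0).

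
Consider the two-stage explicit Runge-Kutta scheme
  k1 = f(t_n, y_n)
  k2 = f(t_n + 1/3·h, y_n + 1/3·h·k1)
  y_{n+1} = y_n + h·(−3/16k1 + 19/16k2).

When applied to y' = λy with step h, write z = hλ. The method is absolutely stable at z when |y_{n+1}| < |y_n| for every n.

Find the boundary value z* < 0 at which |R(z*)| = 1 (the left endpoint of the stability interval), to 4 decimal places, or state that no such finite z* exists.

left endpoint -2.5263.

Test eqn y'=λy, z=hλ:
  k1=λy_n ⇒ h·k1=z·y_n;  k2=λ(1+1/3z)y_n ⇒ h·k2=z(1+1/3z)y_n
  y_{n+1}/y_n = 1 − 3/16z + 19/16z(1+1/3z) = 1 + z + 19/48z²
  so R(z) = 1 + z + 19/48z².

Boundary: |R(x)|=1, x<0.
x=-0.41: |R|=0.6565
R=1: x+19/48x²=0 ⇒ x=−48/19=-2.5263; min R=1−1/(4·19/48)=0.3684>−1
Confirm numerically:
  x=-2.437: |R|=0.91384 <1
  x=-1.850: |R|=0.50474 <1
  x=-1.117: |R|=0.37688 <1
  x=-1.031: |R|=0.38976 <1
  x=-2.913: |R|=1.44587 >1
  x=-2.624: |R|=1.10146 >1
  x=-2.551: |R|=1.02493 >1
So |R|<1 on (-2.5263, 0).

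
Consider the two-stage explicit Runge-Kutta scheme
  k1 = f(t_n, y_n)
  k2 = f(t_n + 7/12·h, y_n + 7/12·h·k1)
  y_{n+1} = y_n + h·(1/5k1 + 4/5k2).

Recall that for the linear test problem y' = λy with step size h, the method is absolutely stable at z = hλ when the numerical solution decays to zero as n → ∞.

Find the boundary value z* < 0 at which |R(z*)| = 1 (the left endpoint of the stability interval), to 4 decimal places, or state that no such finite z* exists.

On y'=λy, z=hλ:
  k1=λy_n ⇒ h·k1=z·y_n;  k2=λ(1+7/12z)y_n ⇒ h·k2=z(1+7/12z)y_n
  y_{n+1}/y_n = 1 + 1/5z + 4/5z(1+7/12z) = 1 + z + 7/15z²
  so R(z) = 1 + z + 7/15z².

Find x<0 with |R(x)|<1.
x=-1.14: |R|=0.4665
R=1: x+7/15x²=0 ⇒ x=−15/7=-2.1429; min R=1−1/(4·7/15)=0.4643>−1
Confirm numerically:
  x=-1.232: |R|=0.47632 <1
  x=-0.970: |R|=0.46909 <1
  x=-0.957: |R|=0.47040 <1
  x=-2.729: |R|=1.74647 >1
  x=-2.686: |R|=1.68081 >1
  x=-2.236: |R|=1.09719 >1
So |R|<1 on (-2.1429, 0).

left endpoint -2.1429.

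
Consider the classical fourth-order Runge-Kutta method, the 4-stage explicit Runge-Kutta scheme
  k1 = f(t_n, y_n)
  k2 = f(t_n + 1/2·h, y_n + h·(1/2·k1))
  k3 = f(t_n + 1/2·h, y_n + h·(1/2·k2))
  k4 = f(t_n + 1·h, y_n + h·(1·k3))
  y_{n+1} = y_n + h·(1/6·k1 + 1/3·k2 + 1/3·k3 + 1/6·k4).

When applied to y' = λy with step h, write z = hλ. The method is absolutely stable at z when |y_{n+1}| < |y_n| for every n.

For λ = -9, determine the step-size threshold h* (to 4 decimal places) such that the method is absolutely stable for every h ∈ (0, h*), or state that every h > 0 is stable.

Set f=λy, z=hλ:
  order 4, 4-stage ⇒ R(z)=1+z+z^2/2+z^3/6+z^4/24
  (e.g. R(-0.75)=0.47412, |R|=0.47412)

Find x<0 with |R(x)|<1.
x=-0.75: |R|=0.4741
|R(-2.84)|=1.0857 |R(-2.51)|=0.6583 |R(-1.63)|=0.2708
Bisect:
  x_lo=-3.1385 |R|=1.6768  x_hi=-0.3619 |R|=0.6964
  mid=-1.75015 |R|=0.27883 →hi
  mid=-2.44431 |R|=0.59638 →hi
  mid=-2.79138 |R|=1.00922 →lo
  mid=-2.61784 |R|=0.77553 →hi
  mid=-2.70461 |R|=0.88502 →hi
  mid=-2.74800 |R|=0.94521 →hi
  mid=-2.76969 |R|=0.97673 →hi
  mid=-2.78054 |R|=0.99285 →hi
  mid=-2.78596 |R|=1.00100 →lo
  ...
  [-2.78545,-2.78528] ⇒ x*=-2.7853
So |R|<1 on (-2.7853, 0).

(-2.7853,0); λ=-9 ⇒ h* = 0.3095.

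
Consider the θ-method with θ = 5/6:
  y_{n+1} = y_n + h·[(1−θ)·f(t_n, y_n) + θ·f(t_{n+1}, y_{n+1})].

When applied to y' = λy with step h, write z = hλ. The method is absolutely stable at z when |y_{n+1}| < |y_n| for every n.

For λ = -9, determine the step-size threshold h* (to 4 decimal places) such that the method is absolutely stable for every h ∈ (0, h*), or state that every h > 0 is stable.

Test eqn y'=λy, z=hλ:
  y_{n+1} = y_n + z·[1/6·y_n + 5/6·y_{n+1}] ⇒ (1 − 5/6z)y_{n+1} = (1 + 1/6z)y_n
  ⇒ R(z) = (1 + 1/6z)/(1 − 5/6z).

Find x<0 with |R(x)|<1.
x=-0.7: |R|=0.5579
x=-2: |R|=0.2500
x=-10: |R|=0.0714
x=-100: |R|=0.1858
θ=5/6≥1/2 ⇒ |1+1/6x|<|1−5/6x| ∀x<0 ⇒ unbounded interval.

(−∞, 0) — no finite endpoint. Any h>0 works for λ=-9.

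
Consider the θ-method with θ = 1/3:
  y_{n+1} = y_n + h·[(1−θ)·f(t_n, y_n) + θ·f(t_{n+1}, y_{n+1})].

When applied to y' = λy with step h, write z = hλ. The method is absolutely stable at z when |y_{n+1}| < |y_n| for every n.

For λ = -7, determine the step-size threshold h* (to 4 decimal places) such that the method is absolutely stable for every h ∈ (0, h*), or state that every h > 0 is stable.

On y'=λy, z=hλ:
  y_{n+1} = y_n + z·[2/3·y_n + 1/3·y_{n+1}] ⇒ (1 − 1/3z)y_{n+1} = (1 + 2/3z)y_n
  R(z) = (1 + 2/3z)/(1 − 1/3z).

Boundary: |R(x)|=1, x<0.
x=-0.83: |R|=0.3499
R=−1: 1+2/3x = −1+1/3x ⇒ -1/3x=2 ⇒ x=2/(-1/3)=-6.0000
Confirm numerically:
  x=-5.904: |R|=0.98922 <1
  x=-3.658: |R|=0.64824 <1
  x=-3.568: |R|=0.62972 <1
  x=-6.583: |R|=1.06084 >1
  x=-6.549: |R|=1.05749 >1
  x=-6.391: |R|=1.04164 >1
Interval (-6.0000, 0).

(-6.0000,0); λ=-7 ⇒ h* = (6)/7 = 0.8571.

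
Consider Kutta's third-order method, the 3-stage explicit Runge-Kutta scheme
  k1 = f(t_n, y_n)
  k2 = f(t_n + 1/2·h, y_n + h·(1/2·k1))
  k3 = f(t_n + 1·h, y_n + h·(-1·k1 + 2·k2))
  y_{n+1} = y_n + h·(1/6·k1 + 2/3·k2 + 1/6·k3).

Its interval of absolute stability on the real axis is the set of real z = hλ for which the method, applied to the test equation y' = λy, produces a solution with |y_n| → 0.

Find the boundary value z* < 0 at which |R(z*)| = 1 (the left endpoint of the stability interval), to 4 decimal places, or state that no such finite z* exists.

With y'=λy (z=hλ):
  order 3, 3-stage ⇒ R(z)=1+z+z^2/2+z^3/6
  (e.g. R(-0.35)=0.70410, |R|=0.70410)

Solve |R(x)|<1 on ℝ⁻.
x=-0.35: |R|=0.7041
|R(-1.37)|=0.1399 |R(-1.26)|=0.2004 |R(-1.19)|=0.2372
Bisect:
  x_lo=-3.2231 |R|=2.6095  x_hi=-0.1482 |R|=0.8622
  mid=-1.68569 |R|=0.06324 →hi
  mid=-2.45442 |R|=0.90664 →hi
  mid=-2.83878 |R|=1.62225 →lo
  mid=-2.64660 |R|=1.23404 →lo
  mid=-2.55051 |R|=1.06318 →lo
  mid=-2.50246 |R|=0.98317 →hi
  mid=-2.52649 |R|=1.02274 →lo
  mid=-2.51447 |R|=1.00285 →lo
  mid=-2.50847 |R|=0.99298 →hi
  ...
  [-2.51279,-2.51260] ⇒ x*=-2.5127
So |R|<1 on (-2.5127, 0).

left endpoint -2.5127.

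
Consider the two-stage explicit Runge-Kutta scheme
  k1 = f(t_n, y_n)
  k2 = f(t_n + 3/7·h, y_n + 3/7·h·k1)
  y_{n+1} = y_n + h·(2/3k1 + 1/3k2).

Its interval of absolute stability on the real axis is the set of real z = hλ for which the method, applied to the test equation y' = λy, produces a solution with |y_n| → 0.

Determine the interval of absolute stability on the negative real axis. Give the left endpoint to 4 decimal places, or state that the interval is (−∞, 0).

z∈(-7.0000,0).

Set f=λy, z=hλ:
  k1=λy_n ⇒ h·k1=z·y_n;  k2=λ(1+3/7z)y_n ⇒ h·k2=z(1+3/7z)y_n
  y_{n+1}/y_n = 1 + 2/3z + 1/3z(1+3/7z) = 1 + z + 1/7z²
  Hence R(z) = 1 + z + 1/7z².

Need |R(x)|<1, x<0.
x=-0.72: |R|=0.3541
R=1: x+1/7x²=0 ⇒ x=−7=-7.0000; min R=1−1/(4·1/7)=-0.7500>−1
Confirm numerically:
  x=-4.104: |R|=0.69788 <1
  x=-3.765: |R|=0.73997 <1
  x=-3.064: |R|=0.72284 <1
  x=-7.295: |R|=1.30743 >1
  x=-7.278: |R|=1.28904 >1
  x=-7.158: |R|=1.16157 >1
So |R|<1 on (-7.0000, 0).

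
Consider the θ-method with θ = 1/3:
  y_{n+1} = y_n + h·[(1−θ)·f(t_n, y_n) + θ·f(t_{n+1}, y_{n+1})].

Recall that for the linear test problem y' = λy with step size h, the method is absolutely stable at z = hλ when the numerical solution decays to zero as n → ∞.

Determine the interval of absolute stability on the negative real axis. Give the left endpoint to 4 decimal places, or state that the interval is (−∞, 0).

(-6.0000, 0).

Test eqn y'=λy, z=hλ:
  y_{n+1} = y_n + z·[2/3·y_n + 1/3·y_{n+1}] ⇒ (1 − 1/3z)y_{n+1} = (1 + 2/3z)y_n
  so R(z) = (1 + 2/3z)/(1 − 1/3z).

Boundary: |R(x)|=1, x<0.
x=-1.25: |R|=0.1176
R=−1: 1+2/3x = −1+1/3x ⇒ -1/3x=2 ⇒ x=2/(-1/3)=-6.0000
Confirm numerically:
  x=-5.297: |R|=0.91527 <1
  x=-4.995: |R|=0.87430 <1
  x=-3.758: |R|=0.66825 <1
  x=-6.497: |R|=1.05233 >1
  x=-6.230: |R|=1.02492 >1
Interval (-6.0000, 0).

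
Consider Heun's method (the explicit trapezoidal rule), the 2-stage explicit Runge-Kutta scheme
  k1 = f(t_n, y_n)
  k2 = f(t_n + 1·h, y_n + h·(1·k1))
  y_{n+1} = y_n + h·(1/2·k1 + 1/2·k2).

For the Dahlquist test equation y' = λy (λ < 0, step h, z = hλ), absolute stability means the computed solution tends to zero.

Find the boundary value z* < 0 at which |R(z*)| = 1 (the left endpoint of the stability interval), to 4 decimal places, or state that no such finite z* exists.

left endpoint -2.0000.

With y'=λy (z=hλ):
  order 2, 2-stage ⇒ R(z)=1+z+z^2/2
  (e.g. R(-0.46)=0.64580, |R|=0.64580)

Need |R(x)|<1, x<0.
x=-0.46: |R|=0.6458
|R(-2.28)|=1.3192 |R(-0.86)|=0.5098
Bisect:
  x_lo=-2.4472 |R|=1.5472  x_hi=-0.1655 |R|=0.8482
  mid=-1.30634 |R|=0.54692 →hi
  mid=-1.87678 |R|=0.88437 →hi
  mid=-2.16200 |R|=1.17512 →lo
  mid=-2.01939 |R|=1.01958 →lo
  mid=-1.94809 |R|=0.94943 →hi
  mid=-1.98374 |R|=0.98387 →hi
  mid=-2.00156 |R|=1.00157 →lo
  mid=-1.99265 |R|=0.99268 →hi
  mid=-1.99711 |R|=0.99711 →hi
  mid=-1.99934 |R|=0.99934 →hi
  ...
  [-2.00003,-1.99989] ⇒ x*=-2.0000
Stable set (-2.0000, 0).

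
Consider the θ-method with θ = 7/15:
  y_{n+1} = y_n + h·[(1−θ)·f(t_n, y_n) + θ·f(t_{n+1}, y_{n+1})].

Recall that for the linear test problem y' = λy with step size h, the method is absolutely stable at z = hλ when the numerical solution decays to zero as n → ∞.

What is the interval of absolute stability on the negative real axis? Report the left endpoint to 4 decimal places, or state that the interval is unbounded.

Test eqn y'=λy, z=hλ:
  y_{n+1} = y_n + z·[8/15·y_n + 7/15·y_{n+1}] ⇒ (1 − 7/15z)y_{n+1} = (1 + 8/15z)y_n
  so R(z) = (1 + 8/15z)/(1 − 7/15z).

Need |R(x)|<1, x<0.
x=-1.78: |R|=0.0277
R=−1: 1+8/15x = −1+7/15x ⇒ -1/15x=2 ⇒ x=2/(-1/15)=-30.0000
Confirm numerically:
  x=-23.443: |R|=0.96339 <1
  x=-19.842: |R|=0.93399 <1
  x=-15.003: |R|=0.87505 <1
  x=-30.370: |R|=1.00163 >1
  x=-30.303: |R|=1.00133 >1
  x=-30.120: |R|=1.00053 >1
Interval (-30.0000, 0).

z∈(-30.0000,0).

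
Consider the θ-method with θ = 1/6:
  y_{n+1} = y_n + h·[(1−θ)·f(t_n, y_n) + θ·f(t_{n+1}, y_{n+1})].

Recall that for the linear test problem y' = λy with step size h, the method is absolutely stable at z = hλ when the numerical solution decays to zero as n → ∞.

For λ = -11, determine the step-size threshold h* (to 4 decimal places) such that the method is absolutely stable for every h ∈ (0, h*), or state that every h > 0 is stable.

Test eqn y'=λy, z=hλ:
  y_{n+1} = y_n + z·[5/6·y_n + 1/6·y_{n+1}] ⇒ (1 − 1/6z)y_{n+1} = (1 + 5/6z)y_n
  R(z) = (1 + 5/6z)/(1 − 1/6z).

Need |R(x)|<1, x<0.
x=-0.75: |R|=0.3333
R=−1: 1+5/6x = −1+1/6x ⇒ -2/3x=2 ⇒ x=2/(-2/3)=-3.0000
Confirm numerically:
  x=-1.750: |R|=0.35484 <1
  x=-1.560: |R|=0.23810 <1
  x=-1.338: |R|=0.09403 <1
  x=-3.517: |R|=1.21730 >1
  x=-3.491: |R|=1.20693 >1
  x=-3.135: |R|=1.05911 >1
Interval (-3.0000, 0).

(-3.0000,0); λ=-11 ⇒ h* = (3)/11 = 0.2727.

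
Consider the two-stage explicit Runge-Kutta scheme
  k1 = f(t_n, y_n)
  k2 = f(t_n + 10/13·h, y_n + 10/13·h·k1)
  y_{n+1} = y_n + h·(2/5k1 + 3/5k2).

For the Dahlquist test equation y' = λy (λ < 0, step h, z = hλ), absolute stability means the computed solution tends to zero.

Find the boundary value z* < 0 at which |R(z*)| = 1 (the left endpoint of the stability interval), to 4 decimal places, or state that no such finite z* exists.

On y'=λy, z=hλ:
  k1=λy_n ⇒ h·k1=z·y_n;  k2=λ(1+10/13z)y_n ⇒ h·k2=z(1+10/13z)y_n
  y_{n+1}/y_n = 1 + 2/5z + 3/5z(1+10/13z) = 1 + z + 6/13z²
  so R(z) = 1 + z + 6/13z².

Boundary: |R(x)|=1, x<0.
x=-1.55: |R|=0.5588
R=1: x+6/13x²=0 ⇒ x=−13/6=-2.1667; min R=1−1/(4·6/13)=0.4583>−1
Confirm numerically:
  x=-1.861: |R|=0.73746 <1
  x=-1.771: |R|=0.67659 <1
  x=-1.503: |R|=0.53962 <1
  x=-2.722: |R|=1.69767 >1
  x=-2.445: |R|=1.31409 >1
  x=-2.382: |R|=1.23673 >1
Interval (-2.1667, 0).

z* = -2.1667.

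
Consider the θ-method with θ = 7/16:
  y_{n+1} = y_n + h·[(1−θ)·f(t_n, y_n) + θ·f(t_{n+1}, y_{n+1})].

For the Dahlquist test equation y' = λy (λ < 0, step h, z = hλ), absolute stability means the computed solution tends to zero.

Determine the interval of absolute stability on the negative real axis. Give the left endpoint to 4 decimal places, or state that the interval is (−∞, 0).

On y'=λy, z=hλ:
  y_{n+1} = y_n + z·[9/16·y_n + 7/16·y_{n+1}] ⇒ (1 − 7/16z)y_{n+1} = (1 + 9/16z)y_n
  ⇒ R(z) = (1 + 9/16z)/(1 − 7/16z).

Boundary: |R(x)|=1, x<0.
x=-0.95: |R|=0.3289
R=−1: 1+9/16x = −1+7/16x ⇒ -1/8x=2 ⇒ x=2/(-1/8)=-16.0000
Confirm numerically:
  x=-13.186: |R|=0.94803 <1
  x=-11.764: |R|=0.91386 <1
  x=-6.790: |R|=0.71006 <1
  x=-16.504: |R|=1.00766 >1
  x=-16.417: |R|=1.00637 >1
  x=-16.273: |R|=1.00420 >1
So |R|<1 on (-16.0000, 0).

(-16.0000, 0).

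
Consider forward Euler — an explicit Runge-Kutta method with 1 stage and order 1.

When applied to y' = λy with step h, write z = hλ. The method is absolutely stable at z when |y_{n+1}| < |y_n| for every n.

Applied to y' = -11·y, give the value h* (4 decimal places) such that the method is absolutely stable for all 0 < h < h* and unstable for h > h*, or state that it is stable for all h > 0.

(-2.0000,0); λ=-11 ⇒ h* = 0.1818.

With y'=λy (z=hλ):
  order 1, 1-stage ⇒ R(z)=1+z
  (e.g. R(-1.29)=-0.29000, |R|=0.29000)

Need |R(x)|<1, x<0.
x=-1.29: |R|=0.2900
|R(-1.64)|=0.6400 |R(-1.1)|=0.1000 |R(-0.6)|=0.4000
Bisect:
  x_lo=-2.5233 |R|=1.5233  x_hi=-0.1183 |R|=0.8817
  mid=-1.32079 |R|=0.32079 →hi
  mid=-1.92205 |R|=0.92205 →hi
  mid=-2.22268 |R|=1.22268 →lo
  mid=-2.07236 |R|=1.07236 →lo
  mid=-1.99721 |R|=0.99721 →hi
  mid=-2.03478 |R|=1.03478 →lo
  mid=-2.01600 |R|=1.01600 →lo
  mid=-2.00660 |R|=1.00660 →lo
  ...
  [-2.00014,-2.00000] ⇒ x*=-2.0000
Interval (-2.0000, 0).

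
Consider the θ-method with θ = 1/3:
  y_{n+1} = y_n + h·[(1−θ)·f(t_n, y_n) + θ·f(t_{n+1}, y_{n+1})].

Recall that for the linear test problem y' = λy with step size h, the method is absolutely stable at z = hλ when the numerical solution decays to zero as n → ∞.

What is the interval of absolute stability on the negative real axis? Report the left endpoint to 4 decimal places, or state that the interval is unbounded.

z∈(-6.0000,0).

On y'=λy, z=hλ:
  y_{n+1} = y_n + z·[2/3·y_n + 1/3·y_{n+1}] ⇒ (1 − 1/3z)y_{n+1} = (1 + 2/3z)y_n
  ⇒ R(z) = (1 + 2/3z)/(1 − 1/3z).

Need |R(x)|<1, x<0.
x=-0.64: |R|=0.4725
R=−1: 1+2/3x = −1+1/3x ⇒ -1/3x=2 ⇒ x=2/(-1/3)=-6.0000
Confirm numerically:
  x=-5.737: |R|=0.96990 <1
  x=-5.524: |R|=0.94416 <1
  x=-5.034: |R|=0.87976 <1
  x=-2.727: |R|=0.42850 <1
  x=-6.377: |R|=1.04020 >1
  x=-6.318: |R|=1.03413 >1
So |R|<1 on (-6.0000, 0).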